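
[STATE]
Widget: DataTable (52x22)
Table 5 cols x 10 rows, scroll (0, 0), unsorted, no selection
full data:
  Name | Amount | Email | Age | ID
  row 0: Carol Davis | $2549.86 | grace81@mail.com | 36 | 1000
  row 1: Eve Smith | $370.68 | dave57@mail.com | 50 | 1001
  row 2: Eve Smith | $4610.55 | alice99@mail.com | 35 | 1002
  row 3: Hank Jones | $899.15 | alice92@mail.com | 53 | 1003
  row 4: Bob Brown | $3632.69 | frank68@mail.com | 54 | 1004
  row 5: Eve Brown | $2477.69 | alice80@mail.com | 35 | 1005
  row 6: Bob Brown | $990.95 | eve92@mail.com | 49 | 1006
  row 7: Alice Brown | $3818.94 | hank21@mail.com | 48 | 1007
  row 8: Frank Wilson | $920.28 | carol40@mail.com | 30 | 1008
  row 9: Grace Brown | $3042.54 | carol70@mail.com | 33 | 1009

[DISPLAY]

Name        │Amount  │Email           │Age│ID       
────────────┼────────┼────────────────┼───┼────     
Carol Davis │$2549.86│grace81@mail.com│36 │1000     
Eve Smith   │$370.68 │dave57@mail.com │50 │1001     
Eve Smith   │$4610.55│alice99@mail.com│35 │1002     
Hank Jones  │$899.15 │alice92@mail.com│53 │1003     
Bob Brown   │$3632.69│frank68@mail.com│54 │1004     
Eve Brown   │$2477.69│alice80@mail.com│35 │1005     
Bob Brown   │$990.95 │eve92@mail.com  │49 │1006     
Alice Brown │$3818.94│hank21@mail.com │48 │1007     
Frank Wilson│$920.28 │carol40@mail.com│30 │1008     
Grace Brown │$3042.54│carol70@mail.com│33 │1009     
                                                    
                                                    
                                                    
                                                    
                                                    
                                                    
                                                    
                                                    
                                                    
                                                    


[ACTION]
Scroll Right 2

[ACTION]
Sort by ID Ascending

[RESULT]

Name        │Amount  │Email           │Age│ID ▲     
────────────┼────────┼────────────────┼───┼────     
Carol Davis │$2549.86│grace81@mail.com│36 │1000     
Eve Smith   │$370.68 │dave57@mail.com │50 │1001     
Eve Smith   │$4610.55│alice99@mail.com│35 │1002     
Hank Jones  │$899.15 │alice92@mail.com│53 │1003     
Bob Brown   │$3632.69│frank68@mail.com│54 │1004     
Eve Brown   │$2477.69│alice80@mail.com│35 │1005     
Bob Brown   │$990.95 │eve92@mail.com  │49 │1006     
Alice Brown │$3818.94│hank21@mail.com │48 │1007     
Frank Wilson│$920.28 │carol40@mail.com│30 │1008     
Grace Brown │$3042.54│carol70@mail.com│33 │1009     
                                                    
                                                    
                                                    
                                                    
                                                    
                                                    
                                                    
                                                    
                                                    
                                                    


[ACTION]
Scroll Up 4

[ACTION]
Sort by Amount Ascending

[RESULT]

Name        │Amount ▲│Email           │Age│ID       
────────────┼────────┼────────────────┼───┼────     
Eve Smith   │$370.68 │dave57@mail.com │50 │1001     
Hank Jones  │$899.15 │alice92@mail.com│53 │1003     
Frank Wilson│$920.28 │carol40@mail.com│30 │1008     
Bob Brown   │$990.95 │eve92@mail.com  │49 │1006     
Eve Brown   │$2477.69│alice80@mail.com│35 │1005     
Carol Davis │$2549.86│grace81@mail.com│36 │1000     
Grace Brown │$3042.54│carol70@mail.com│33 │1009     
Bob Brown   │$3632.69│frank68@mail.com│54 │1004     
Alice Brown │$3818.94│hank21@mail.com │48 │1007     
Eve Smith   │$4610.55│alice99@mail.com│35 │1002     
                                                    
                                                    
                                                    
                                                    
                                                    
                                                    
                                                    
                                                    
                                                    
                                                    


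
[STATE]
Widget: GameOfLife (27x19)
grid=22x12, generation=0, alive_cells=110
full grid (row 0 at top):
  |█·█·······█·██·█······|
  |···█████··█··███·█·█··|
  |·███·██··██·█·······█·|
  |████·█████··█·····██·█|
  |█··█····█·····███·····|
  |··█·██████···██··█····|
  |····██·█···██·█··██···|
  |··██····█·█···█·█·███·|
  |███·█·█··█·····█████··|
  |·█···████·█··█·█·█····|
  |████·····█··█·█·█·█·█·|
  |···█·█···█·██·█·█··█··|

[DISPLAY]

Gen: 0                     
█·█·······█·██·█······     
···█████··█··███·█·█··     
·███·██··██·█·······█·     
████·█████··█·····██·█     
█··█····█·····███·····     
··█·██████···██··█····     
····██·█···██·█··██···     
··██····█·█···█·█·███·     
███·█·█··█·····█████··     
·█···████·█··█·█·█····     
████·····█··█·█·█·█·█·     
···█·█···█·██·█·█··█··     
                           
                           
                           
                           
                           
                           


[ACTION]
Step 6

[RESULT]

Gen: 6                     
··········█····█·█····     
···········█···█·█····     
··········█······█····     
················██·█··     
·········█····██·███··     
········█·█··██···██··     
·███····█·····██······     
·█·█········█·█·█·····     
█··██········█·█████··     
██········███······██·     
██··█····█··█········█     
··██·····███········█·     
                           
                           
                           
                           
                           
                           


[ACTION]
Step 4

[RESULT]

Gen: 10                    
·················█····     
················███···     
··············██······     
··············████·█··     
··············█··█·█··     
················███···     
·█·██··········██·██··     
·██·█······█·█····██··     
·██·█·····█··██··██·█·     
·········█···█········     
··█······█··█·········     
·········██···········     
                           
                           
                           
                           
                           
                           


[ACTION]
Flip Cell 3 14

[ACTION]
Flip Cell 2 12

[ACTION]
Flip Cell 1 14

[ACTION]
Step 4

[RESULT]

Gen: 14                    
·············███······     
·············██·██····     
············█·········     
·············███······     
···············█······     
····█··········█······     
····█········█·██·····     
··██·█·······█·█······     
██·██····█··█·█·······     
█······██···██········     
·███···█····██········     
·······███············     
                           
                           
                           
                           
                           
                           


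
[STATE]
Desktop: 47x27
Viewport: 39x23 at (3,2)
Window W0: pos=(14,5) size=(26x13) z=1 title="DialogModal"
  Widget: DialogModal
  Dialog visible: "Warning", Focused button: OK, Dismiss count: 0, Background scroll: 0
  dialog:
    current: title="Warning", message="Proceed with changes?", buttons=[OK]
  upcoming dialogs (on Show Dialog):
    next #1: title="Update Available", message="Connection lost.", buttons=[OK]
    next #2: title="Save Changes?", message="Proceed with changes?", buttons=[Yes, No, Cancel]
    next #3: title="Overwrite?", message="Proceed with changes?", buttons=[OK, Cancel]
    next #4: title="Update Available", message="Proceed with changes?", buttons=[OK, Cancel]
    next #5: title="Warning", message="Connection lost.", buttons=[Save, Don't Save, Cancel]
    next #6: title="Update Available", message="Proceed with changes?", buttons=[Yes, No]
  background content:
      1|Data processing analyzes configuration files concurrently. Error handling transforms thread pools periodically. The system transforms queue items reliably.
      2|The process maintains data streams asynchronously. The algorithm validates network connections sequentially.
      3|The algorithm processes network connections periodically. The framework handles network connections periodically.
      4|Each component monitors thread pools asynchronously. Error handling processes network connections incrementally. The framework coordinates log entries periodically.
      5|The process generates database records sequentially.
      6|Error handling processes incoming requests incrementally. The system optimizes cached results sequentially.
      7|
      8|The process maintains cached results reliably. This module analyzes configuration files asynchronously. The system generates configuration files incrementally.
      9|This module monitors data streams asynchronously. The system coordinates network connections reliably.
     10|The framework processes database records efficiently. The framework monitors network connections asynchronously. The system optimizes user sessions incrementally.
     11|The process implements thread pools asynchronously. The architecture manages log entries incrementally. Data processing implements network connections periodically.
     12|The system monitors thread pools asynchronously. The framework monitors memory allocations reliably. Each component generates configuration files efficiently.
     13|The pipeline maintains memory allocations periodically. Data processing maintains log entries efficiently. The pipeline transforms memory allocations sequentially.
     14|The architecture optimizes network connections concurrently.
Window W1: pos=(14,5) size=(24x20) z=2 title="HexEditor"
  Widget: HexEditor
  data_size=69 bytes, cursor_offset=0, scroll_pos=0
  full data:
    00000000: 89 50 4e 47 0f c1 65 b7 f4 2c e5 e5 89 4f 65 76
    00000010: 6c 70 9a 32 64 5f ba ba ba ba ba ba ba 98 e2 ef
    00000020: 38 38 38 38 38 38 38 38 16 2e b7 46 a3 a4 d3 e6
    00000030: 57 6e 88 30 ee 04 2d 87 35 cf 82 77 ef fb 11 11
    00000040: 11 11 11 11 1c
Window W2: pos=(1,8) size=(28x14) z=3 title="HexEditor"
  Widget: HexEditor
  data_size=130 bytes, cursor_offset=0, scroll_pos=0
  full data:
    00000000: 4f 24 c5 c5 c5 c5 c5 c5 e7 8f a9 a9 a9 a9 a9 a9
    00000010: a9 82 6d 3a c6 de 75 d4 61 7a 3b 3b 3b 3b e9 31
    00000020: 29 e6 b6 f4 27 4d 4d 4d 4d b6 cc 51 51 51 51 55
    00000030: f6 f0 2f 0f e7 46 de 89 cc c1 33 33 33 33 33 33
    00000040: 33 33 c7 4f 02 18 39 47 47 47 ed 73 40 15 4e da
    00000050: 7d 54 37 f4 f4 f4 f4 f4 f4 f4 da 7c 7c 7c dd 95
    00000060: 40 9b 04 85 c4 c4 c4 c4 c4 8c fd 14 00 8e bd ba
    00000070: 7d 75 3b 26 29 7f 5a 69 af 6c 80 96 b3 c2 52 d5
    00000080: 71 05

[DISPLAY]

                                       
                                       
                                       
           ┏━━━━━━━━━━━━━━━━━━━━━━┓━┓  
           ┃ HexEditor            ┃ ┃  
           ┠──────────────────────┨─┨  
━━━━━━━━━━━━━━━━━━━━━━━━━┓0 4e 47 ┃s┃  
HexEditor                ┃0 9a 32 ┃a┃  
─────────────────────────┨8 38 38 ┃ ┃  
0000000  4F 24 c5 c5 c5 c┃e 88 30 ┃ ┃  
0000010  a9 82 6d 3a c6 d┃1 11 11 ┃a┃  
0000020  29 e6 b6 f4 27 4┃        ┃s┃  
0000030  f6 f0 2f 0f e7 4┃        ┃ ┃  
0000040  33 33 c7 4f 02 1┃        ┃a┃  
0000050  7d 54 37 f4 f4 f┃        ┃t┃  
0000060  40 9b 04 85 c4 c┃        ┃━┛  
0000070  7d 75 3b 26 29 7┃        ┃    
0000080  71 05           ┃        ┃    
                         ┃        ┃    
━━━━━━━━━━━━━━━━━━━━━━━━━┛        ┃    
           ┃                      ┃    
           ┃                      ┃    
           ┗━━━━━━━━━━━━━━━━━━━━━━┛    


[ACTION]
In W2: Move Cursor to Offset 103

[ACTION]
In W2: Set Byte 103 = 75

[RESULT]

                                       
                                       
                                       
           ┏━━━━━━━━━━━━━━━━━━━━━━┓━┓  
           ┃ HexEditor            ┃ ┃  
           ┠──────────────────────┨─┨  
━━━━━━━━━━━━━━━━━━━━━━━━━┓0 4e 47 ┃s┃  
HexEditor                ┃0 9a 32 ┃a┃  
─────────────────────────┨8 38 38 ┃ ┃  
0000000  4f 24 c5 c5 c5 c┃e 88 30 ┃ ┃  
0000010  a9 82 6d 3a c6 d┃1 11 11 ┃a┃  
0000020  29 e6 b6 f4 27 4┃        ┃s┃  
0000030  f6 f0 2f 0f e7 4┃        ┃ ┃  
0000040  33 33 c7 4f 02 1┃        ┃a┃  
0000050  7d 54 37 f4 f4 f┃        ┃t┃  
0000060  40 9b 04 85 c4 c┃        ┃━┛  
0000070  7d 75 3b 26 29 7┃        ┃    
0000080  71 05           ┃        ┃    
                         ┃        ┃    
━━━━━━━━━━━━━━━━━━━━━━━━━┛        ┃    
           ┃                      ┃    
           ┃                      ┃    
           ┗━━━━━━━━━━━━━━━━━━━━━━┛    


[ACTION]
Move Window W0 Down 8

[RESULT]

                                       
                                       
                                       
           ┏━━━━━━━━━━━━━━━━━━━━━━┓    
           ┃ HexEditor            ┃    
           ┠──────────────────────┨    
━━━━━━━━━━━━━━━━━━━━━━━━━┓0 4e 47 ┃    
HexEditor                ┃0 9a 32 ┃    
─────────────────────────┨8 38 38 ┃    
0000000  4f 24 c5 c5 c5 c┃e 88 30 ┃    
0000010  a9 82 6d 3a c6 d┃1 11 11 ┃    
0000020  29 e6 b6 f4 27 4┃        ┃━┓  
0000030  f6 f0 2f 0f e7 4┃        ┃ ┃  
0000040  33 33 c7 4f 02 1┃        ┃─┨  
0000050  7d 54 37 f4 f4 f┃        ┃s┃  
0000060  40 9b 04 85 c4 c┃        ┃a┃  
0000070  7d 75 3b 26 29 7┃        ┃ ┃  
0000080  71 05           ┃        ┃ ┃  
                         ┃        ┃a┃  
━━━━━━━━━━━━━━━━━━━━━━━━━┛        ┃s┃  
           ┃                      ┃ ┃  
           ┃                      ┃a┃  
           ┗━━━━━━━━━━━━━━━━━━━━━━┛t┃  


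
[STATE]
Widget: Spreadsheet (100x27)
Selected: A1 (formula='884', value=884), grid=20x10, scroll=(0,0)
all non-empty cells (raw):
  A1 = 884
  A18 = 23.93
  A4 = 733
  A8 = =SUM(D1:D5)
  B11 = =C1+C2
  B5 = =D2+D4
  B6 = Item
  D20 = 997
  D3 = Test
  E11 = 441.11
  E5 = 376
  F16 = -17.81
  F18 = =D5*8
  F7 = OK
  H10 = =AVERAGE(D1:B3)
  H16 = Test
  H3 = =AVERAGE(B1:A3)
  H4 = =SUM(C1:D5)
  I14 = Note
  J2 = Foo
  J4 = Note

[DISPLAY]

A1: 884                                                                                             
       A       B       C       D       E       F       G       H       I       J                    
----------------------------------------------------------------------------------------------------
  1    [884]       0       0       0       0       0       0       0       0       0                
  2        0       0       0       0       0       0       0       0       0Foo                     
  3        0       0       0Test           0       0       0  147.33       0       0                
  4      733       0       0       0       0       0       0       0       0Note                    
  5        0       0       0       0     376       0       0       0       0       0                
  6        0Item           0       0       0       0       0       0       0       0                
  7        0       0       0       0       0OK             0       0       0       0                
  8        0       0       0       0       0       0       0       0       0       0                
  9        0       0       0       0       0       0       0       0       0       0                
 10        0       0       0       0       0       0       0       0       0       0                
 11        0       0       0       0  441.11       0       0       0       0       0                
 12        0       0       0       0       0       0       0       0       0       0                
 13        0       0       0       0       0       0       0       0       0       0                
 14        0       0       0       0       0       0       0       0Note           0                
 15        0       0       0       0       0       0       0       0       0       0                
 16        0       0       0       0       0  -17.81       0Test           0       0                
 17        0       0       0       0       0       0       0       0       0       0                
 18    23.93       0       0       0       0       0       0       0       0       0                
 19        0       0       0       0       0       0       0       0       0       0                
 20        0       0       0     997       0       0       0       0       0       0                
                                                                                                    
                                                                                                    
                                                                                                    
                                                                                                    


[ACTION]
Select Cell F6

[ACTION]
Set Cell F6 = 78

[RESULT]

F6: 78                                                                                              
       A       B       C       D       E       F       G       H       I       J                    
----------------------------------------------------------------------------------------------------
  1      884       0       0       0       0       0       0       0       0       0                
  2        0       0       0       0       0       0       0       0       0Foo                     
  3        0       0       0Test           0       0       0  147.33       0       0                
  4      733       0       0       0       0       0       0       0       0Note                    
  5        0       0       0       0     376       0       0       0       0       0                
  6        0Item           0       0       0    [78]       0       0       0       0                
  7        0       0       0       0       0OK             0       0       0       0                
  8        0       0       0       0       0       0       0       0       0       0                
  9        0       0       0       0       0       0       0       0       0       0                
 10        0       0       0       0       0       0       0       0       0       0                
 11        0       0       0       0  441.11       0       0       0       0       0                
 12        0       0       0       0       0       0       0       0       0       0                
 13        0       0       0       0       0       0       0       0       0       0                
 14        0       0       0       0       0       0       0       0Note           0                
 15        0       0       0       0       0       0       0       0       0       0                
 16        0       0       0       0       0  -17.81       0Test           0       0                
 17        0       0       0       0       0       0       0       0       0       0                
 18    23.93       0       0       0       0       0       0       0       0       0                
 19        0       0       0       0       0       0       0       0       0       0                
 20        0       0       0     997       0       0       0       0       0       0                
                                                                                                    
                                                                                                    
                                                                                                    
                                                                                                    


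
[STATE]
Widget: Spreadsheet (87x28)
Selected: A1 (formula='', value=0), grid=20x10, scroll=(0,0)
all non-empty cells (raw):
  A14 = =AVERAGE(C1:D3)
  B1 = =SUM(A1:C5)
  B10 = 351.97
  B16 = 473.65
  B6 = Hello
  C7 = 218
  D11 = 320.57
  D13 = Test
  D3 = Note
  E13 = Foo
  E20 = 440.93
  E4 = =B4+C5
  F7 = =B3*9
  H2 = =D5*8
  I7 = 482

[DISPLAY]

A1:                                                                                    
       A       B       C       D       E       F       G       H       I       J       
---------------------------------------------------------------------------------------
  1      [0]#CIRC!         0       0       0       0       0       0       0       0   
  2        0       0       0       0       0       0       0       0       0       0   
  3        0       0       0Note           0       0       0       0       0       0   
  4        0       0       0       0       0       0       0       0       0       0   
  5        0       0       0       0       0       0       0       0       0       0   
  6        0Hello          0       0       0       0       0       0       0       0   
  7        0       0     218       0       0       0       0       0     482       0   
  8        0       0       0       0       0       0       0       0       0       0   
  9        0       0       0       0       0       0       0       0       0       0   
 10        0  351.97       0       0       0       0       0       0       0       0   
 11        0       0       0  320.57       0       0       0       0       0       0   
 12        0       0       0       0       0       0       0       0       0       0   
 13        0       0       0Test    Foo            0       0       0       0       0   
 14        0       0       0       0       0       0       0       0       0       0   
 15        0       0       0       0       0       0       0       0       0       0   
 16        0  473.65       0       0       0       0       0       0       0       0   
 17        0       0       0       0       0       0       0       0       0       0   
 18        0       0       0       0       0       0       0       0       0       0   
 19        0       0       0       0       0       0       0       0       0       0   
 20        0       0       0       0  440.93       0       0       0       0       0   
                                                                                       
                                                                                       
                                                                                       
                                                                                       
                                                                                       


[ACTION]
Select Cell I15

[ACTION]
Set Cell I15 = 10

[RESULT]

I15: 10                                                                                
       A       B       C       D       E       F       G       H       I       J       
---------------------------------------------------------------------------------------
  1        0#CIRC!         0       0       0       0       0       0       0       0   
  2        0       0       0       0       0       0       0       0       0       0   
  3        0       0       0Note           0       0       0       0       0       0   
  4        0       0       0       0       0       0       0       0       0       0   
  5        0       0       0       0       0       0       0       0       0       0   
  6        0Hello          0       0       0       0       0       0       0       0   
  7        0       0     218       0       0       0       0       0     482       0   
  8        0       0       0       0       0       0       0       0       0       0   
  9        0       0       0       0       0       0       0       0       0       0   
 10        0  351.97       0       0       0       0       0       0       0       0   
 11        0       0       0  320.57       0       0       0       0       0       0   
 12        0       0       0       0       0       0       0       0       0       0   
 13        0       0       0Test    Foo            0       0       0       0       0   
 14        0       0       0       0       0       0       0       0       0       0   
 15        0       0       0       0       0       0       0       0    [10]       0   
 16        0  473.65       0       0       0       0       0       0       0       0   
 17        0       0       0       0       0       0       0       0       0       0   
 18        0       0       0       0       0       0       0       0       0       0   
 19        0       0       0       0       0       0       0       0       0       0   
 20        0       0       0       0  440.93       0       0       0       0       0   
                                                                                       
                                                                                       
                                                                                       
                                                                                       
                                                                                       


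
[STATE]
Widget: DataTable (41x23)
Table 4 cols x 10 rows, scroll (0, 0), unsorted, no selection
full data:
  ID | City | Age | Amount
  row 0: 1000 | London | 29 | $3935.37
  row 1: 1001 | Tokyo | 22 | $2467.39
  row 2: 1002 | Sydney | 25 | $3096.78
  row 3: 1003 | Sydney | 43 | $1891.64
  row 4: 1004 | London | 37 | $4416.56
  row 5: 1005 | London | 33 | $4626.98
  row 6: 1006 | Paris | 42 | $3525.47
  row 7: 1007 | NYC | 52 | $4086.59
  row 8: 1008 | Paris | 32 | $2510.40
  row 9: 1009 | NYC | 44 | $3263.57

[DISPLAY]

ID  │City  │Age│Amount                   
────┼──────┼───┼────────                 
1000│London│29 │$3935.37                 
1001│Tokyo │22 │$2467.39                 
1002│Sydney│25 │$3096.78                 
1003│Sydney│43 │$1891.64                 
1004│London│37 │$4416.56                 
1005│London│33 │$4626.98                 
1006│Paris │42 │$3525.47                 
1007│NYC   │52 │$4086.59                 
1008│Paris │32 │$2510.40                 
1009│NYC   │44 │$3263.57                 
                                         
                                         
                                         
                                         
                                         
                                         
                                         
                                         
                                         
                                         
                                         


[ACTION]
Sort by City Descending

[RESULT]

ID  │City ▼│Age│Amount                   
────┼──────┼───┼────────                 
1001│Tokyo │22 │$2467.39                 
1002│Sydney│25 │$3096.78                 
1003│Sydney│43 │$1891.64                 
1006│Paris │42 │$3525.47                 
1008│Paris │32 │$2510.40                 
1007│NYC   │52 │$4086.59                 
1009│NYC   │44 │$3263.57                 
1000│London│29 │$3935.37                 
1004│London│37 │$4416.56                 
1005│London│33 │$4626.98                 
                                         
                                         
                                         
                                         
                                         
                                         
                                         
                                         
                                         
                                         
                                         


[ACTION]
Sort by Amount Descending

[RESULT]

ID  │City  │Age│Amount ▼                 
────┼──────┼───┼────────                 
1005│London│33 │$4626.98                 
1004│London│37 │$4416.56                 
1007│NYC   │52 │$4086.59                 
1000│London│29 │$3935.37                 
1006│Paris │42 │$3525.47                 
1009│NYC   │44 │$3263.57                 
1002│Sydney│25 │$3096.78                 
1008│Paris │32 │$2510.40                 
1001│Tokyo │22 │$2467.39                 
1003│Sydney│43 │$1891.64                 
                                         
                                         
                                         
                                         
                                         
                                         
                                         
                                         
                                         
                                         
                                         


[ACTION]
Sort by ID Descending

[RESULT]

ID ▼│City  │Age│Amount                   
────┼──────┼───┼────────                 
1009│NYC   │44 │$3263.57                 
1008│Paris │32 │$2510.40                 
1007│NYC   │52 │$4086.59                 
1006│Paris │42 │$3525.47                 
1005│London│33 │$4626.98                 
1004│London│37 │$4416.56                 
1003│Sydney│43 │$1891.64                 
1002│Sydney│25 │$3096.78                 
1001│Tokyo │22 │$2467.39                 
1000│London│29 │$3935.37                 
                                         
                                         
                                         
                                         
                                         
                                         
                                         
                                         
                                         
                                         
                                         


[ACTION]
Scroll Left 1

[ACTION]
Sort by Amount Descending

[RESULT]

ID  │City  │Age│Amount ▼                 
────┼──────┼───┼────────                 
1005│London│33 │$4626.98                 
1004│London│37 │$4416.56                 
1007│NYC   │52 │$4086.59                 
1000│London│29 │$3935.37                 
1006│Paris │42 │$3525.47                 
1009│NYC   │44 │$3263.57                 
1002│Sydney│25 │$3096.78                 
1008│Paris │32 │$2510.40                 
1001│Tokyo │22 │$2467.39                 
1003│Sydney│43 │$1891.64                 
                                         
                                         
                                         
                                         
                                         
                                         
                                         
                                         
                                         
                                         
                                         


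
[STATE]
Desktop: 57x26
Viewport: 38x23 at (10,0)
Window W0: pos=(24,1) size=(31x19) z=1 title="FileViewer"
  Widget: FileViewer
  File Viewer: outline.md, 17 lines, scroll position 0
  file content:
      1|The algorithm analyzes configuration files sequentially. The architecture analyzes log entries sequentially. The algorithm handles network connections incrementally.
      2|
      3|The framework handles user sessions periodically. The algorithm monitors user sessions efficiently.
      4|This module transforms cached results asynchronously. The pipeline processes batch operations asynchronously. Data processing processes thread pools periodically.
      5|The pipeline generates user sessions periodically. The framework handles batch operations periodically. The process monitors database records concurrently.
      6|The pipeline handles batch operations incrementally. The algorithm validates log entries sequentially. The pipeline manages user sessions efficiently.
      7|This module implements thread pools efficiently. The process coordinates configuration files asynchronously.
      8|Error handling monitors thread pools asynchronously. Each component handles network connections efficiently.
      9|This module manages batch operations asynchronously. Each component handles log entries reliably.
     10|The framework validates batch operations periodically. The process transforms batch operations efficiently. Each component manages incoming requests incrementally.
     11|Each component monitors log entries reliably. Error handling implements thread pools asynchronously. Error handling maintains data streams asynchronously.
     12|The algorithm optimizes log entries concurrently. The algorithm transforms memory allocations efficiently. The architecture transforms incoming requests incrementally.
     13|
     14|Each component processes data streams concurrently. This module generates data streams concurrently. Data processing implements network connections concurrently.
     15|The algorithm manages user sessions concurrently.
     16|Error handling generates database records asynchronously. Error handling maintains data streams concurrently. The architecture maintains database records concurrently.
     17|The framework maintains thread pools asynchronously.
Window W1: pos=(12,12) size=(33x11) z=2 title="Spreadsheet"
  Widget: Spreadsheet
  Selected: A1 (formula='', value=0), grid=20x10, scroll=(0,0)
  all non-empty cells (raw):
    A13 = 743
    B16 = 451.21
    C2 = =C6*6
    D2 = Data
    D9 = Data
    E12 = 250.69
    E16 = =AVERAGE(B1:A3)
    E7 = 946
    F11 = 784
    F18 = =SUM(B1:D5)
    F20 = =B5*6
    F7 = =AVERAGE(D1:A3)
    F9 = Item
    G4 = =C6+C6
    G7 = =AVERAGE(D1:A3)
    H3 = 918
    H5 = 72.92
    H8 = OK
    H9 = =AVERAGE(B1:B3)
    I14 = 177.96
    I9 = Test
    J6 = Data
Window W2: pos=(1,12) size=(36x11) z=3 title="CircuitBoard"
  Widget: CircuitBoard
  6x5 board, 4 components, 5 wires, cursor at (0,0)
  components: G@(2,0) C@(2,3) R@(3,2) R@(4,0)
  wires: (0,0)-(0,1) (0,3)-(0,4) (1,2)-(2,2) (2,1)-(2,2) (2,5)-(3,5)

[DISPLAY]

                                      
              ┏━━━━━━━━━━━━━━━━━━━━━━━
              ┃ FileViewer            
              ┠───────────────────────
              ┃The algorithm analyzes 
              ┃                       
              ┃The framework handles u
              ┃This module transforms 
              ┃The pipeline generates 
              ┃The pipeline handles ba
              ┃This module implements 
              ┃Error handling monitors
━━━━━━━━━━━━━━━━━━━━━━━━━━┓━━━━━━━┓bat
Board                     ┃       ┃tes
──────────────────────────┨───────┨ors
 3 4 5                    ┃       ┃zes
·       · ─ ·             ┃       ┃   
                          ┃-------┃sse
    ·                     ┃   0   ┃s u
    │                     ┃   0Dat┃━━━
· ─ ·   C       ·         ┃   0   ┃   
                │         ┃   0   ┃   
━━━━━━━━━━━━━━━━━━━━━━━━━━┛━━━━━━━┛   


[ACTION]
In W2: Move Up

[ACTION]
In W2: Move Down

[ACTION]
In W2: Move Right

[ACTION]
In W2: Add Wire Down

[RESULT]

                                      
              ┏━━━━━━━━━━━━━━━━━━━━━━━
              ┃ FileViewer            
              ┠───────────────────────
              ┃The algorithm analyzes 
              ┃                       
              ┃The framework handles u
              ┃This module transforms 
              ┃The pipeline generates 
              ┃The pipeline handles ba
              ┃This module implements 
              ┃Error handling monitors
━━━━━━━━━━━━━━━━━━━━━━━━━━┓━━━━━━━┓bat
Board                     ┃       ┃tes
──────────────────────────┨───────┨ors
 3 4 5                    ┃       ┃zes
·       · ─ ·             ┃       ┃   
                          ┃-------┃sse
.]  ·                     ┃   0   ┃s u
│   │                     ┃   0Dat┃━━━
· ─ ·   C       ·         ┃   0   ┃   
                │         ┃   0   ┃   
━━━━━━━━━━━━━━━━━━━━━━━━━━┛━━━━━━━┛   


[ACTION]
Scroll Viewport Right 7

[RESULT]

                                      
       ┏━━━━━━━━━━━━━━━━━━━━━━━━━━━━━┓
       ┃ FileViewer                  ┃
       ┠─────────────────────────────┨
       ┃The algorithm analyzes confi▲┃
       ┃                            █┃
       ┃The framework handles user s░┃
       ┃This module transforms cache░┃
       ┃The pipeline generates user ░┃
       ┃The pipeline handles batch o░┃
       ┃This module implements threa░┃
       ┃Error handling monitors thre░┃
━━━━━━━━━━━━━━━━━━━┓━━━━━━━┓batch op░┃
                   ┃       ┃tes batc░┃
───────────────────┨───────┨ors log ░┃
                   ┃       ┃zes log ░┃
 · ─ ·             ┃       ┃        ░┃
                   ┃-------┃sses dat░┃
                   ┃   0   ┃s user s▼┃
                   ┃   0Dat┃━━━━━━━━━┛
 C       ·         ┃   0   ┃          
         │         ┃   0   ┃          
━━━━━━━━━━━━━━━━━━━┛━━━━━━━┛          
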